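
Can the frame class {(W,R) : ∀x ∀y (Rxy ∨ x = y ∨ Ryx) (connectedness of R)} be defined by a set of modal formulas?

Not modally definable

If a class were modally definable it would be closed under disjoint unions (Goldblatt–Thomason).
Take 3 disjoint single-world reflexive frames: each is trivially connected, but their disjoint union has 3 worlds with no edge between distinct components, so it is not connected.
Hence connectedness of R is not modally definable.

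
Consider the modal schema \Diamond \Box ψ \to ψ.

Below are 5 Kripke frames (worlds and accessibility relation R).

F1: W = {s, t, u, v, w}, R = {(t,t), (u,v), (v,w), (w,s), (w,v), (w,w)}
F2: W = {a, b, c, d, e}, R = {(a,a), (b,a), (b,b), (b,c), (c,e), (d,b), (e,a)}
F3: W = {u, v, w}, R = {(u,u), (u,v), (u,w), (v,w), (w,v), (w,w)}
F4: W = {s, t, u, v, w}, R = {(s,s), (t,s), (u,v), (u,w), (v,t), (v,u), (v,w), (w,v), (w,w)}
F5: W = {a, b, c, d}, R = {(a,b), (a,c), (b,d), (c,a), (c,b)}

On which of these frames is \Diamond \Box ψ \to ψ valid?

This is the axiom for symmetry; its first-order frame correspondent is \forall x \forall y (Rxy \to Ryx).
F1: fails — Ruv but not Rvu.
F2: fails — Rbc but not Rcb.
F3: fails — Ruv but not Rvu.
F4: fails — Ruw but not Rwu.
F5: fails — Rab but not Rba.

none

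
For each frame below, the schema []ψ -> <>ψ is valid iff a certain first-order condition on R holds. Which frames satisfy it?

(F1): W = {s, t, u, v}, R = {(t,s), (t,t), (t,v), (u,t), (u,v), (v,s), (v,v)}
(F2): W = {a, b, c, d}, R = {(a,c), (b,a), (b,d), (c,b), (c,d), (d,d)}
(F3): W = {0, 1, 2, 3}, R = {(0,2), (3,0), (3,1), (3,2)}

(F2)

This is the axiom for seriality; its first-order frame correspondent is forall x exists y Rxy.
(F1): fails — world s has no successor.
(F2): holds.
(F3): fails — world 1 has no successor.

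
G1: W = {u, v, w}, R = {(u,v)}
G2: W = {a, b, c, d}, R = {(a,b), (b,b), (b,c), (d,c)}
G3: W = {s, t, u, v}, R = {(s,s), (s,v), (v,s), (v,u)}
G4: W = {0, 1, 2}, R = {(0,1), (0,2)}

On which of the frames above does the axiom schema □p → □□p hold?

G1, G4

This is the axiom for transitivity; its first-order frame correspondent is ∀x ∀y ∀z (Rxy ∧ Ryz → Rxz).
G1: ✓.
G2: fails — Rab and Rbc but not Rac.
G3: fails — Rsv and Rvu but not Rsu.
G4: ✓.
Valid on: G1, G4.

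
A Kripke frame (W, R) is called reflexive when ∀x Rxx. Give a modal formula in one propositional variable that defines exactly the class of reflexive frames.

□p → p

A defining formula is □p → p (the T axiom).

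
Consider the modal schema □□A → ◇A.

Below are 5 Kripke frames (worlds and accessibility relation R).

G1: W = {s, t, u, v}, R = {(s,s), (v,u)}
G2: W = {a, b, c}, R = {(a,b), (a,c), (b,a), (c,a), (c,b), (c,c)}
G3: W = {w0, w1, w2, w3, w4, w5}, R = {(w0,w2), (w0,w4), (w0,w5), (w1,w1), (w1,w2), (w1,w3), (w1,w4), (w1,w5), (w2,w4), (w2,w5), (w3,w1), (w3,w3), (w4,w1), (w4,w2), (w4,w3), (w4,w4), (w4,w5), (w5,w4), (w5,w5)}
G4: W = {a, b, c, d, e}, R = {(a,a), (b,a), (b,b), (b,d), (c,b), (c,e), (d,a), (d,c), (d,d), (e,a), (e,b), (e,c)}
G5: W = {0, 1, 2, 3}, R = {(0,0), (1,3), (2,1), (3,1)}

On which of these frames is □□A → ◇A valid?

G3, G4

This is the axiom for a generalized confluence (Geach) condition; its first-order frame correspondent is ∀x ∃w (xR²w ∧ xRw).
G1: fails — at t but no w with tR²w and tRw.
G2: fails — at b but no w with bR²w and bRw.
G3: holds.
G4: holds.
G5: fails — at 1 but no w with 1R²w and 1Rw.
Valid on: G3, G4.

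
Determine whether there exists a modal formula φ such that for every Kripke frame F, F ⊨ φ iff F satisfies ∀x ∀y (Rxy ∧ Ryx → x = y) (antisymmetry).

No — not modally definable

Any modally definable frame class is closed under surjective bounded morphisms.
The 8-cycle (worlds 0,1,2,3,4,5,6,7 with 0→1→2→3→4→5→6→7→0) is antisymmetric. Sending even-indexed worlds to a and odd-indexed worlds to b is a surjective bounded morphism onto the two-world frame with a↔b, which is not antisymmetric.
So no modal formula (or set of formulas) defines exactly the antisymmetric frames.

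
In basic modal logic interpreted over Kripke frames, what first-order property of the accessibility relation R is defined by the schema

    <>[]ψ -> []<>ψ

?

convergence: forall x forall y forall z (Rxy & Rxz -> exists w (Ryw & Rzw))

Suppose ◇□ψ→□◇ψ is valid. Take Rxy, Rxz and set V(ψ)={w : Ryw}. Then □ψ at y so ◇□ψ at x, so □◇ψ at x, so ◇ψ at z, giving w with Rzw and Ryw.
Conversely, any frame satisfying forall x forall y forall z (Rxy & Rxz -> exists w (Ryw & Rzw)) validates the schema.
Frame condition: forall x forall y forall z (Rxy & Rxz -> exists w (Ryw & Rzw)).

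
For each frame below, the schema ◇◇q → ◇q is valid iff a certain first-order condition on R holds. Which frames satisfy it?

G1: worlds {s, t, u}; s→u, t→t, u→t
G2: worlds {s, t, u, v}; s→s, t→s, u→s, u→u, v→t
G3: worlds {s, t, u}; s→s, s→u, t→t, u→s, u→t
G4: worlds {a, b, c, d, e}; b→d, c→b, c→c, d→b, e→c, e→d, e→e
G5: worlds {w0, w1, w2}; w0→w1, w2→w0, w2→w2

The schema corresponds to transitivity: ∀x ∀y ∀z (Rxy ∧ Ryz → Rxz).
G1: fails — Rsu and Rut but not Rst.
G2: fails — Rvt and Rts but not Rvs.
G3: fails — Rus and Rsu but not Ruu.
G4: fails — Rec and Rcb but not Reb.
G5: fails — Rw2w0 and Rw0w1 but not Rw2w1.
Valid on no frame.

none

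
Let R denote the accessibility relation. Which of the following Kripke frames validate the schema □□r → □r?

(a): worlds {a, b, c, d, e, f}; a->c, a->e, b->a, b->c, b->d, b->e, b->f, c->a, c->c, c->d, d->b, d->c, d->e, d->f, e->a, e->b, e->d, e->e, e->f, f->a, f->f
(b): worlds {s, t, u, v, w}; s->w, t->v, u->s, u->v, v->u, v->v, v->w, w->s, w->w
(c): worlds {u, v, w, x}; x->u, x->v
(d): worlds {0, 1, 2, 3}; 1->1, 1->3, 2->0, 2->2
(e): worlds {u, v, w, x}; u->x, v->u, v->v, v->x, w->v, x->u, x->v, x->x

The schema corresponds to density: ∀x ∀y (Rxy → ∃z (Rxz ∧ Rzy)).
(a): holds.
(b): fails — Rus but no z with Ruz and Rzs.
(c): fails — Rxu but no z with Rxz and Rzu.
(d): holds.
(e): holds.
Valid on: (a), (d), (e).

(a), (d), (e)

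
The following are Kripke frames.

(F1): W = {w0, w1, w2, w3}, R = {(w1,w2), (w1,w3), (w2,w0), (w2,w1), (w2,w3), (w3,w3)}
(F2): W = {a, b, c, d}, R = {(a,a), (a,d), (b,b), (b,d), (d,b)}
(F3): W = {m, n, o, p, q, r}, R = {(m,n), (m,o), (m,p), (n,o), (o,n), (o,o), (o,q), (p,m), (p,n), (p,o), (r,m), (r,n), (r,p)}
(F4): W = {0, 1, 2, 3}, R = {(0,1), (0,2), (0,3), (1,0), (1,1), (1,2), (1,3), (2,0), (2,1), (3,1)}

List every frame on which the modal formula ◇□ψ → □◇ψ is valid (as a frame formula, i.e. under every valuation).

(F4)

This is the axiom for convergence; its first-order frame correspondent is ∀x ∀y ∀z (Rxy ∧ Rxz → ∃w (Ryw ∧ Rzw)).
(F1): fails — Rw2w1 and Rw2w0 but w1 and w0 have no common successor.
(F2): fails — Raa and Rad but a and d have no common successor.
(F3): fails — Ron and Roq but n and q have no common successor.
(F4): holds.
Valid on: (F4).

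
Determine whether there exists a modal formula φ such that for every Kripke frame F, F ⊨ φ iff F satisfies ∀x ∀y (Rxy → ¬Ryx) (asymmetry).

Any modally definable frame class is closed under surjective bounded morphisms.
The 3-cycle (worlds a,b,c with a→b→c→a) is asymmetric. Mapping every world to a single reflexive point • is a surjective bounded morphism, and the reflexive point is not asymmetric (R•• but asymmetry requires ¬R••).
Hence asymmetry is not modally definable.

No — not modally definable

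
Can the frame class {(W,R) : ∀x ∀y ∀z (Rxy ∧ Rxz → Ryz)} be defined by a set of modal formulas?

Yes — defined by ◇r → □◇r

Yes: it is the Euclidean property, defined by the 5 schema ◇r → □◇r.
Suppose ◇r→□◇r is valid. Take Rxy, Rxz and set V(r)={y}. Then ◇r at x, so □◇r at x, so ◇r at z, so some w with Rzw has r; w=y, i.e. Rzy. By symmetry of the argument, Ryz.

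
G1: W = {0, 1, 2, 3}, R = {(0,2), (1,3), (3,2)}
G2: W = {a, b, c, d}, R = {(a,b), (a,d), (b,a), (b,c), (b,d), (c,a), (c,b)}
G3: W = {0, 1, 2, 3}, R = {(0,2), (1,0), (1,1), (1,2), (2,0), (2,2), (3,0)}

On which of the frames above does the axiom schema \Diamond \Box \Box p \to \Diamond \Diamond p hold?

G3

Frame correspondent (Sahlqvist): \forall x \forall y (xRy \to \exists w (y R^2 w \wedge x R^2 w)) — i.e. a generalized confluence (Geach) condition.
G1: fails — 0R2 but no w with 2R²w and 0R²w.
G2: fails — aRd but no w with dR²w and aR²w.
G3: condition met.
Valid on: G3.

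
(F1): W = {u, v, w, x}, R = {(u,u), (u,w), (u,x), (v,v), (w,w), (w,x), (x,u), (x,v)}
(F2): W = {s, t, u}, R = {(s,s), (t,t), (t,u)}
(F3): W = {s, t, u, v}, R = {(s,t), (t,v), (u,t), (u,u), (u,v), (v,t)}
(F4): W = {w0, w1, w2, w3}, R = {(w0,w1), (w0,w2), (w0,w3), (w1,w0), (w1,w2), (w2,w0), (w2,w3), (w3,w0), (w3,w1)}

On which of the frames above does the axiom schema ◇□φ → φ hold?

The schema corresponds to symmetry: ∀x ∀y (Rxy → Ryx).
(F1): fails — Ruw but not Rwu.
(F2): fails — Rtu but not Rut.
(F3): fails — Ruv but not Rvu.
(F4): fails — Rw1w2 but not Rw2w1.
Valid on no frame.

none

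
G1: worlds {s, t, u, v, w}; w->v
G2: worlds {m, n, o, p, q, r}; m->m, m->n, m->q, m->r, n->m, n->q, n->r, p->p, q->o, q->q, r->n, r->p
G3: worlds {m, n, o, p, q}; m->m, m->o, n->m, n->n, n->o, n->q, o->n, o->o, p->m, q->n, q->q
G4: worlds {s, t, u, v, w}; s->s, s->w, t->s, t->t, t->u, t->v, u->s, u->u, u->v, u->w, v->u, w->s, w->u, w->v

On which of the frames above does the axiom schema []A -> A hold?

The schema corresponds to reflexivity: forall x Rxx.
G1: fails — world s does not see itself.
G2: fails — world n does not see itself.
G3: fails — world p does not see itself.
G4: fails — world v does not see itself.
Valid on no frame.

none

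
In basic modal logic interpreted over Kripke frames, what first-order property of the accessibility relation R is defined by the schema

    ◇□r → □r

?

Replacing r by ¬r and contraposing gives the equivalent schema ◇r → □◇r.
Suppose ◇r→□◇r is valid. Take Rxy, Rxz and set V(r)={y}. Then ◇r at x, so □◇r at x, so ◇r at z, so some w with Rzw has r; w=y, i.e. Rzy. By symmetry of the argument, Ryz.

the Euclidean property: ∀x ∀y ∀z (Rxy ∧ Rxz → Ryz)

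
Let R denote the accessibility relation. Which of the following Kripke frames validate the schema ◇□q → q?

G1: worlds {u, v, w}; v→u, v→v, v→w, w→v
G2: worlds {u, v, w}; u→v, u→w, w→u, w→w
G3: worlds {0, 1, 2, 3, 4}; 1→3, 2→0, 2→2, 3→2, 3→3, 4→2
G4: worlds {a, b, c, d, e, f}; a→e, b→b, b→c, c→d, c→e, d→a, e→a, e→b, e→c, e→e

none

Frame correspondent (Sahlqvist): ∀x ∀y (Rxy → Ryx) — i.e. symmetry.
G1: fails — Rvu but not Ruv.
G2: fails — Ruv but not Rvu.
G3: fails — R32 but not R23.
G4: fails — Rbc but not Rcb.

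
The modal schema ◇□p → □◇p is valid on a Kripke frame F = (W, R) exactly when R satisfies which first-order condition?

Suppose ◇□p→□◇p is valid. Take Rxy, Rxz and set V(p)={w : Ryw}. Then □p at y so ◇□p at x, so □◇p at x, so ◇p at z, giving w with Rzw and Ryw.
Conversely, any frame satisfying ∀x ∀y ∀z (Rxy ∧ Rxz → ∃w (Ryw ∧ Rzw)) validates the schema.
Frame condition: ∀x ∀y ∀z (Rxy ∧ Rxz → ∃w (Ryw ∧ Rzw)).

convergence: ∀x ∀y ∀z (Rxy ∧ Rxz → ∃w (Ryw ∧ Rzw))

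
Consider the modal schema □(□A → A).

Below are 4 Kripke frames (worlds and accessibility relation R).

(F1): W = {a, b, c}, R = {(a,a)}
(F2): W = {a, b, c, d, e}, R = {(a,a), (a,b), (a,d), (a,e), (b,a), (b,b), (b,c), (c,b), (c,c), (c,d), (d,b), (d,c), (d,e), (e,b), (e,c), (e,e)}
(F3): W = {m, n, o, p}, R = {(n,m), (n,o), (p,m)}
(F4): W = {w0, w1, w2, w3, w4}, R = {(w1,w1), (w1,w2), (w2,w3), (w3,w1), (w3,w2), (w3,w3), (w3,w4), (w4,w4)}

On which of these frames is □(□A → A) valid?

The schema corresponds to shift-reflexivity: ∀x ∀y (Rxy → Ryy).
(F1): holds.
(F2): fails — Rcd but not Rdd.
(F3): fails — Rno but not Roo.
(F4): fails — Rw1w2 but not Rw2w2.
Valid on: (F1).

(F1)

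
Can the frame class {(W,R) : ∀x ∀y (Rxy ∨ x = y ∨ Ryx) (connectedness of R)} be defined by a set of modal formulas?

No — not modally definable

If a class were modally definable it would be closed under disjoint unions (Goldblatt–Thomason).
Take 2 disjoint single-world reflexive frames: each is trivially connected, but their disjoint union has 2 worlds with no edge between distinct components, so it is not connected.
So the class is not modally definable.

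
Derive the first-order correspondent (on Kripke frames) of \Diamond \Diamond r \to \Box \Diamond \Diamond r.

This is a Sahlqvist (Geach-type) schema ◇^2□^0r → □^1◇^2r.
Minimal-valuation argument: fix x; take any y with xR^2y and any z with xR^1z. Set V(r) to the set of worlds R-reachable from y in exactly 0 steps. Then □^0r holds at y, so the antecedent holds at x; validity forces ◇^2r at z, giving a w with zR^2w and yR^0w.
First-order correspondent: \forall x \forall y \forall z ((x R^2 y \wedge xRz) \to \exists w (y = w \wedge z R^2 w)).

\forall x \forall y \forall z ((x R^2 y \wedge xRz) \to \exists w (y = w \wedge z R^2 w))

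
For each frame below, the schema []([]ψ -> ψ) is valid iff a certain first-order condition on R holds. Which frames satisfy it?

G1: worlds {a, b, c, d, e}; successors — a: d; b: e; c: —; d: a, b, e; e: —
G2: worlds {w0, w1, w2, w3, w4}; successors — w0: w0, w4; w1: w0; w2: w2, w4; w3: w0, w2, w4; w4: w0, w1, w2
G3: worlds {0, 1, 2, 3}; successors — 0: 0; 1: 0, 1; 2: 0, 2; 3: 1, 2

G3

This is the axiom for shift-reflexivity; its first-order frame correspondent is forall x forall y (Rxy -> Ryy).
G1: fails — Rbe but not Ree.
G2: fails — Rw0w4 but not Rw4w4.
G3: condition met.
Valid on: G3.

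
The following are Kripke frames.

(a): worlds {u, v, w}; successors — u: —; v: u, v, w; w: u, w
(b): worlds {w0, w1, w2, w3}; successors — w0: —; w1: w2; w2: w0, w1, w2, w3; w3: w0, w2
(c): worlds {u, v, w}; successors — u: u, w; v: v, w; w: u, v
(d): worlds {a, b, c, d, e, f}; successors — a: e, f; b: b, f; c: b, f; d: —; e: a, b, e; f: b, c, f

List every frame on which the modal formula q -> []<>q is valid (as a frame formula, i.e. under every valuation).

(c)

This is the axiom for symmetry; its first-order frame correspondent is forall x forall y (Rxy -> Ryx).
(a): fails — Rwu but not Ruw.
(b): fails — Rw3w0 but not Rw0w3.
(c): satisfies the condition.
(d): fails — Reb but not Rbe.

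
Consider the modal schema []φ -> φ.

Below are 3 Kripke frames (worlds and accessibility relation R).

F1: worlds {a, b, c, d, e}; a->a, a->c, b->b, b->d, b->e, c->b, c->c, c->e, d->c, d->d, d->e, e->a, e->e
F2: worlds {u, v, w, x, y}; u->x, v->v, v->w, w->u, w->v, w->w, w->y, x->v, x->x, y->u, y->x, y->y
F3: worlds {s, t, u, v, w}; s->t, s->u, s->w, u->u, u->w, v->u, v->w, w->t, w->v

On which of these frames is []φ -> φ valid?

F1

The schema corresponds to reflexivity: forall x Rxx.
F1: holds.
F2: fails — world u does not see itself.
F3: fails — world s does not see itself.
Valid on: F1.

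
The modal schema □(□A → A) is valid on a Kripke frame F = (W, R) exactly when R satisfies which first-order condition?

Suppose □(□A→A) is valid. Take Rxy and set V(A)={w : Ryw}. Then at y, □A holds; since □(□A→A) at x, □A→A at y, so A at y, i.e. Ryy.
Conversely, any frame satisfying ∀x ∀y (Rxy → Ryy) validates the schema.
So the correspondent is shift-reflexivity.

shift-reflexivity: ∀x ∀y (Rxy → Ryy)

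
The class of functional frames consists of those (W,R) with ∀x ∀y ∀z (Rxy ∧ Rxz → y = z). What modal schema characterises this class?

◇s → □s

A defining formula is ◇s → □s (the CD axiom).
Suppose ◇s→□s is valid. Take Rxy, Rxz and set V(s)={y}. Then ◇s at x, so □s at x, so s at z, i.e. z=y.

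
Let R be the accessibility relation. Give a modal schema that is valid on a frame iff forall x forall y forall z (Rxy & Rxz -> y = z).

◇ψ → □ψ

The condition is partial functionality. The CD schema ◇ψ → □ψ defines it.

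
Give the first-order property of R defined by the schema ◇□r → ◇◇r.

This is a Sahlqvist (Geach-type) schema ◇^1□^1r → □^0◇^2r.
First-order correspondent: ∀x ∀y (xRy → ∃w (yRw ∧ xR²w)).

∀x ∀y (xRy → ∃w (yRw ∧ xR²w))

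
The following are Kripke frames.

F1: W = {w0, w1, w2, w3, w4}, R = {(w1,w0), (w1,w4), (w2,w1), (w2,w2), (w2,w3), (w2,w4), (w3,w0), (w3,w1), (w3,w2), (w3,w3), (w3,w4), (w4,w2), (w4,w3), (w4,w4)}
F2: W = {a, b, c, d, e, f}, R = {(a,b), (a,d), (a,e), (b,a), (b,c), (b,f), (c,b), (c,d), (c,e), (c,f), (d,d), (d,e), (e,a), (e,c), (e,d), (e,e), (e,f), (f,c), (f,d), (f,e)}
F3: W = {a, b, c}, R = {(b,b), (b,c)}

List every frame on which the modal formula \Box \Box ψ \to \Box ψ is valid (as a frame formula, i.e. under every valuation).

F3

The schema corresponds to density: \forall x \forall y (Rxy \to \exists z (Rxz \wedge Rzy)).
F1: fails — Rw1w0 but no z with Rw1z and Rzw0.
F2: fails — Rab but no z with Raz and Rzb.
F3: ✓.
Valid on: F3.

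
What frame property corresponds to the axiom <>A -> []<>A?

Suppose ◇A→□◇A is valid. Take Rxy, Rxz and set V(A)={y}. Then ◇A at x, so □◇A at x, so ◇A at z, so some w with Rzw has A; w=y, i.e. Rzy. By symmetry of the argument, Ryz.
Conversely, any frame satisfying forall x forall y forall z (Rxy & Rxz -> Ryz) validates the schema.
Frame condition: forall x forall y forall z (Rxy & Rxz -> Ryz).

the Euclidean property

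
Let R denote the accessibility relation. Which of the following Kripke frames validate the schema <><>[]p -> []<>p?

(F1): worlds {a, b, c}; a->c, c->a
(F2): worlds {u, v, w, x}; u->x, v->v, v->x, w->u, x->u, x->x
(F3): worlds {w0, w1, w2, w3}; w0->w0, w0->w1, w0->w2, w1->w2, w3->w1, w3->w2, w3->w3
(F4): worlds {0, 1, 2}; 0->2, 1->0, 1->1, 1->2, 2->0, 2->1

(F2)

This is the axiom for a generalized confluence (Geach) condition; its first-order frame correspondent is forall x forall y forall z ((x R^2 y & xRz) -> exists w (yRw & zRw)).
(F1): fails — aR²a, aRc but no w with aRw and cRw.
(F2): holds.
(F3): fails — w0R²w0, w0Rw2 but no w with w0Rw and w2Rw.
(F4): fails — 0R²0, 0R2 but no w with 0Rw and 2Rw.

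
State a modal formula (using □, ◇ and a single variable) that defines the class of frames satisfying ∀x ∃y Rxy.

□q → ◇q

The condition is seriality. The D schema □q → ◇q defines it.
Suppose □q→◇q is valid. At any x set V(q)=W. Then □q at x, so ◇q at x, so x has a successor.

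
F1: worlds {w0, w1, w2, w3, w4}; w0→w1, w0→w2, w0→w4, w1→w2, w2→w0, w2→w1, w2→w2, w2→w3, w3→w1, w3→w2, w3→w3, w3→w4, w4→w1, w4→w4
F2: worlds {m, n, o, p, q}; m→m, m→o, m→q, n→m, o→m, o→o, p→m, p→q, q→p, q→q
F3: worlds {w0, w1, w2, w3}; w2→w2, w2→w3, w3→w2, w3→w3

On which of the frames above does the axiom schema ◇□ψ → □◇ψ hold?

Frame correspondent (Sahlqvist): ∀x ∀y ∀z (Rxy ∧ Rxz → ∃w (Ryw ∧ Rzw)) — i.e. convergence.
F1: fails — Rw0w4 and Rw0w1 but w4 and w1 have no common successor.
F2: fails — Rmo and Rmq but o and q have no common successor.
F3: ✓.

F3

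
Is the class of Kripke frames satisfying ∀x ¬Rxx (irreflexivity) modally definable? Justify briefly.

Not definable by any modal formula

Any modally definable frame class is closed under surjective bounded morphisms.
The 5-cycle (worlds 0,1,2,3,4 with 0→1→2→3→4→0) is irreflexive, and the map sending every world to a single reflexive point • is a surjective bounded morphism (forth: every edge maps to (•,•); back: every world has a successor). So any modal formula valid on the 5-cycle is also valid on the reflexive point, which is not irreflexive.
So no modal formula (or set of formulas) defines exactly the irreflexive frames.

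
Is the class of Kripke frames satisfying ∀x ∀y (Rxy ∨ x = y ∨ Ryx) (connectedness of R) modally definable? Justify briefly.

Not modally definable

Any modally definable frame class is closed under disjoint unions.
Take 3 disjoint single-world reflexive frames: each is trivially connected, but their disjoint union has 3 worlds with no edge between distinct components, so it is not connected.
So no modal formula (or set of formulas) defines exactly the connected frames.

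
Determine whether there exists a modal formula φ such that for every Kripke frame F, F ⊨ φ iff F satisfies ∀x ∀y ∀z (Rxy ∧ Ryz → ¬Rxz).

No — not modally definable

Modal frame validity is preserved under surjective bounded morphisms.
The 7-cycle (worlds a,b,c,d,e,f,g with a→b→c→d→e→f→g→a) is intransitive. Mapping every world to a single reflexive point • is a surjective bounded morphism; the reflexive point is not intransitive (R••∧R•• but R••).
Hence intransitivity is not modally definable.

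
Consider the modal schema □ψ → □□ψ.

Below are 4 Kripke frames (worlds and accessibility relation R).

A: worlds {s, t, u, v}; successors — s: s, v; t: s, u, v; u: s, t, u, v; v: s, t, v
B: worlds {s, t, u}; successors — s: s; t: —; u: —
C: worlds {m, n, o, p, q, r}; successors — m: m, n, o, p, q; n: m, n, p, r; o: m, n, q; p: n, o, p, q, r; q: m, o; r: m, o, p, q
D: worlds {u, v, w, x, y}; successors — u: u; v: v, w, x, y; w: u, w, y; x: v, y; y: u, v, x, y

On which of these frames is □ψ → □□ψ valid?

This is the axiom for transitivity; its first-order frame correspondent is ∀x ∀y ∀z (Rxy ∧ Ryz → Rxz).
A: fails — Rtv and Rvt but not Rtt.
B: satisfies the condition.
C: fails — Rom and Rmp but not Rop.
D: fails — Rvw and Rwu but not Rvu.

B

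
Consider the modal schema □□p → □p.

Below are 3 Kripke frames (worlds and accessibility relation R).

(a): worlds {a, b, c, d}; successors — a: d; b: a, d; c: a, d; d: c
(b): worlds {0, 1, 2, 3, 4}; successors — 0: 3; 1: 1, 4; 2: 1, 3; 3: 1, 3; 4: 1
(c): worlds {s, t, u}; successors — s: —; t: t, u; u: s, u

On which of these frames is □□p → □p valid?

Frame correspondent (Sahlqvist): ∀x ∀y (Rxy → ∃z (Rxz ∧ Rzy)) — i.e. density.
(a): fails — Rdc but no z with Rdz and Rzc.
(b): holds.
(c): holds.

(b), (c)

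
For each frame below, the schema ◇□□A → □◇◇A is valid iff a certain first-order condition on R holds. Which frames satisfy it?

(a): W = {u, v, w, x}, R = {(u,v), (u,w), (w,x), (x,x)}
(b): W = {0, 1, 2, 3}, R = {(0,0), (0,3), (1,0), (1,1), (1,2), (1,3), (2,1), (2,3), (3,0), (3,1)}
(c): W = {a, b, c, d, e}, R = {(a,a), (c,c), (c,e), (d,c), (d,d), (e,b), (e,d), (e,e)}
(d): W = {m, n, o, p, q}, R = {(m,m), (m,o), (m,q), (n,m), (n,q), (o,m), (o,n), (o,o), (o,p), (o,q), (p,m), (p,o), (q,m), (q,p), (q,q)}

The schema corresponds to a generalized confluence (Geach) condition: ∀x ∀y ∀z ((xRy ∧ xRz) → ∃w (yR²w ∧ zR²w)).
(a): fails — uRv, uRv but no t with vR²t and vR²t.
(b): condition met.
(c): fails — eRb, eRb but no w with bR²w and bR²w.
(d): condition met.

(b), (d)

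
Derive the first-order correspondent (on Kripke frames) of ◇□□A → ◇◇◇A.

∀x ∀y (xRy → ∃w (yR²w ∧ xR³w))

This is a Sahlqvist (Geach-type) schema ◇^1□^2A → □^0◇^3A.
First-order correspondent: ∀x ∀y (xRy → ∃w (yR²w ∧ xR³w)).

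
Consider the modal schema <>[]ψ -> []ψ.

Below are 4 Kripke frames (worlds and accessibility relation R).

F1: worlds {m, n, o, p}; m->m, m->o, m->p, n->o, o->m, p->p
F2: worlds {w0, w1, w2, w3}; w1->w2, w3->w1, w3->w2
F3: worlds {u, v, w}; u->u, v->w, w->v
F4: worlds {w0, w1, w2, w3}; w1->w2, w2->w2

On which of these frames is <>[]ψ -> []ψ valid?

This is the axiom for the Euclidean property; its first-order frame correspondent is forall x forall y forall z (Rxy & Rxz -> Ryz).
F1: fails — Rmo and Rmo but not Roo.
F2: fails — Rw1w2 and Rw1w2 but not Rw2w2.
F3: fails — Rvw and Rvw but not Rww.
F4: holds.
Valid on: F4.

F4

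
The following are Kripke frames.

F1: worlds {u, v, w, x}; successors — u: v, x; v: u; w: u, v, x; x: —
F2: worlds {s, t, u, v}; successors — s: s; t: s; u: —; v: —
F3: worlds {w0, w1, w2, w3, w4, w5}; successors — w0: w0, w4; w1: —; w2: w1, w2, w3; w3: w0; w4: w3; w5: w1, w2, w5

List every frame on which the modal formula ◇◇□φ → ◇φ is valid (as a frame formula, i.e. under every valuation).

Frame correspondent (Sahlqvist): ∀x ∀y (xR²y → ∃w (yRw ∧ xRw)) — i.e. a generalized confluence (Geach) condition.
F1: fails — vR²x but no t with xRt and vRt.
F2: ✓.
F3: fails — w0R²w4 but no w with w4Rw and w0Rw.

F2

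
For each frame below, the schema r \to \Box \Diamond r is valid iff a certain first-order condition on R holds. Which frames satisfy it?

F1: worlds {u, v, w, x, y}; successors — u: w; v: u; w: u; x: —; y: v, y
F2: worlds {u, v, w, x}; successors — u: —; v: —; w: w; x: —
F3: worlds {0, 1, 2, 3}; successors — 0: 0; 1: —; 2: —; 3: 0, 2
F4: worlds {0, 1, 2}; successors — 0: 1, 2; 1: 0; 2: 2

The schema corresponds to symmetry: \forall x \forall y (Rxy \to Ryx).
F1: fails — Rvu but not Ruv.
F2: ✓.
F3: fails — R32 but not R23.
F4: fails — R02 but not R20.

F2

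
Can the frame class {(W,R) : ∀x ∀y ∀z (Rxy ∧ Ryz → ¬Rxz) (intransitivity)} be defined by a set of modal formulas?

No

Any modally definable frame class is closed under surjective bounded morphisms.
The 5-cycle (worlds s,t,u,v,w with s→t→u→v→w→s) is intransitive. Mapping every world to a single reflexive point • is a surjective bounded morphism; the reflexive point is not intransitive (R••∧R•• but R••).
So the class is not modally definable.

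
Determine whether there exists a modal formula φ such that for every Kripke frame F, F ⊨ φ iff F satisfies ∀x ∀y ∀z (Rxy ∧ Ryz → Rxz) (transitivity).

Yes: it is transitivity, defined by the 4 schema □p → □□p.
Suppose □p→□□p is valid. Take Rxy, Ryz and set V(p)={w : Rxw}. Then □p at x, so □□p at x, so □p at y, so p at z, i.e. Rxz.

Yes — defined by □p → □□p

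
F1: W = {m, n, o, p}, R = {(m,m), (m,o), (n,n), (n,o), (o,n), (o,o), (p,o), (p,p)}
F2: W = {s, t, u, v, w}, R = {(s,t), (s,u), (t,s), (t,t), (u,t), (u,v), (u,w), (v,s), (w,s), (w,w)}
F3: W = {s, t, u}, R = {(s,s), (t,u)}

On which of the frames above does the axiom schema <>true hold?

F1, F2

Frame correspondent (Sahlqvist): forall x exists y Rxy — i.e. seriality.
F1: holds.
F2: holds.
F3: fails — world u has no successor.
Valid on: F1, F2.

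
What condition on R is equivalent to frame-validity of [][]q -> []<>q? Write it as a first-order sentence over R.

forall x forall z (xRz -> exists w (x R^2 w & zRw))

This is a Sahlqvist (Geach-type) schema ◇^0□^2q → □^1◇^1q.
Minimal-valuation argument: fix x; take any y with xR^0y and any z with xR^1z. Set V(q) to the set of worlds R-reachable from y in exactly 2 steps. Then □^2q holds at y, so the antecedent holds at x; validity forces ◇^1q at z, giving a w with zR^1w and yR^2w.
First-order correspondent: forall x forall z (xRz -> exists w (x R^2 w & zRw)).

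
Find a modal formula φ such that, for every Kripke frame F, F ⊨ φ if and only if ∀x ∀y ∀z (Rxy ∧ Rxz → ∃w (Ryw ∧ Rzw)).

A defining formula is ◇□ψ → □◇ψ (the .2 axiom).
Suppose ◇□ψ→□◇ψ is valid. Take Rxy, Rxz and set V(ψ)={w : Ryw}. Then □ψ at y so ◇□ψ at x, so □◇ψ at x, so ◇ψ at z, giving w with Rzw and Ryw.

◇□ψ → □◇ψ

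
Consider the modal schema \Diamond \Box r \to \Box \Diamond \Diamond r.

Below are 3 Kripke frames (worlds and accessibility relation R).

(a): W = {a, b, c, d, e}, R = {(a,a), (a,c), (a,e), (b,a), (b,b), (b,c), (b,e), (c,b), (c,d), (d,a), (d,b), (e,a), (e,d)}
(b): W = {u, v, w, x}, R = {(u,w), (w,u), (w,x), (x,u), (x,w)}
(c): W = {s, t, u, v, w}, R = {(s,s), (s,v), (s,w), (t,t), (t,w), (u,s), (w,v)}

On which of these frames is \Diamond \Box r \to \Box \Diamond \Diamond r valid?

(a)

The schema corresponds to a generalized confluence (Geach) condition: \forall x \forall y \forall z ((xRy \wedge xRz) \to \exists w (yRw \wedge z R^2 w)).
(a): holds.
(b): fails — wRu, wRu but no t with uRt and uR²t.
(c): fails — sRs, sRv but no w* with sRw* and vR²w*.
Valid on: (a).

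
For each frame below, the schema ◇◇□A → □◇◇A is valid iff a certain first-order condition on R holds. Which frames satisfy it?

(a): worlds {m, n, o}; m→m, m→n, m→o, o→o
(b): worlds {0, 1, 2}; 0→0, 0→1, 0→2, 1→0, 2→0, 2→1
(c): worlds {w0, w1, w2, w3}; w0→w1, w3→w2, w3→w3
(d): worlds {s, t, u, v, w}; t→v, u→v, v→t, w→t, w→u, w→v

(b)

Frame correspondent (Sahlqvist): ∀x ∀y ∀z ((xR²y ∧ xRz) → ∃w (yRw ∧ zR²w)) — i.e. a generalized confluence (Geach) condition.
(a): fails — mR²m, mRn but no w with mRw and nR²w.
(b): ✓.
(c): fails — w3R²w2, w3Rw2 but no w with w2Rw and w2R²w.
(d): fails — wR²t, wRt but no w* with tRw* and tR²w*.
Valid on: (b).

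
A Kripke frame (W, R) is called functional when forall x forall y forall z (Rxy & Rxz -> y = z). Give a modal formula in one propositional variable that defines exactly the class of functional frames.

This is partial functionality; the standard corresponding axiom is CD: ◇ψ → □ψ.

◇ψ → □ψ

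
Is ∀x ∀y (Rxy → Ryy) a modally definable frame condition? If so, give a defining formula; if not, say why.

Yes, by □(□r → r)

Yes: it is shift-reflexivity, defined by the T□ schema □(□r → r).
Suppose □(□r→r) is valid. Take Rxy and set V(r)={w : Ryw}. Then at y, □r holds; since □(□r→r) at x, □r→r at y, so r at y, i.e. Ryy.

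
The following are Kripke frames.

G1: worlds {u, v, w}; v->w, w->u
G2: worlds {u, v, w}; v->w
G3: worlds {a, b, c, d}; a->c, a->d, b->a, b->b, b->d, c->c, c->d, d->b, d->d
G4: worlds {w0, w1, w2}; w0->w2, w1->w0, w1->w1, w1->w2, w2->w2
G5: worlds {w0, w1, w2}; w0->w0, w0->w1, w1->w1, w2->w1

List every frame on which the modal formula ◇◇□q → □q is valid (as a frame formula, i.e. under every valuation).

G2

This is the axiom for a generalized confluence (Geach) condition; its first-order frame correspondent is ∀x ∀y ∀z ((xR²y ∧ xRz) → ∃w (yRw ∧ z = w)).
G1: fails — vR²u, vRw but no t with uRt and w=t.
G2: satisfies the condition.
G3: fails — aR²b, aRc but no w with bRw and c=w.
G4: fails — w1R²w0, w1Rw0 but no w with w0Rw and w0=w.
G5: fails — w0R²w1, w0Rw0 but no w with w1Rw and w0=w.
Valid on: G2.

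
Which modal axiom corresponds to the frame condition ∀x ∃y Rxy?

□q → ◇q

This is seriality; the standard corresponding axiom is D: □q → ◇q.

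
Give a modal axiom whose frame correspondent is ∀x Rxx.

The condition is reflexivity. The T schema □r → r defines it.
Suppose □r→r is valid. At any x set V(r)={w : Rxw}. Then □r holds at x, so r holds at x, i.e. Rxx.

□r → r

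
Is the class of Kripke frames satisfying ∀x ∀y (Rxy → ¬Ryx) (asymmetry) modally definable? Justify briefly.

No

Modal frame validity is preserved under surjective bounded morphisms.
The 5-cycle (worlds a,b,c,d,e with a→b→c→d→e→a) is asymmetric. Mapping every world to a single reflexive point • is a surjective bounded morphism, and the reflexive point is not asymmetric (R•• but asymmetry requires ¬R••).
So the class is not modally definable.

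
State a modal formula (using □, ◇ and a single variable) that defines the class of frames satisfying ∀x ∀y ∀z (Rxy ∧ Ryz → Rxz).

The condition is transitivity. The 4 schema □r → □□r defines it.
Suppose □r→□□r is valid. Take Rxy, Ryz and set V(r)={w : Rxw}. Then □r at x, so □□r at x, so □r at y, so r at z, i.e. Rxz.

□r → □□r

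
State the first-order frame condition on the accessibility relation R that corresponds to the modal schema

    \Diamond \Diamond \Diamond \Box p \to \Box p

\forall x \forall y \forall z ((x R^3 y \wedge xRz) \to \exists w (yRw \wedge z = w))

This is a Sahlqvist (Geach-type) schema ◇^3□^1p → □^1◇^0p.
Minimal-valuation argument: fix x; take any y with xR^3y and any z with xR^1z. Set V(p) to the set of worlds R-reachable from y in exactly 1 step. Then □^1p holds at y, so the antecedent holds at x; validity forces ◇^0p at z, giving a w with zR^0w and yR^1w.
First-order correspondent: \forall x \forall y \forall z ((x R^3 y \wedge xRz) \to \exists w (yRw \wedge z = w)).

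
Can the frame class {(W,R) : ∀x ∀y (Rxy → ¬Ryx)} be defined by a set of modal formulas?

Any modally definable frame class is closed under surjective bounded morphisms.
The 5-cycle (worlds a,b,c,d,e with a→b→c→d→e→a) is asymmetric. Mapping every world to a single reflexive point • is a surjective bounded morphism, and the reflexive point is not asymmetric (R•• but asymmetry requires ¬R••).
So the class is not modally definable.

Not modally definable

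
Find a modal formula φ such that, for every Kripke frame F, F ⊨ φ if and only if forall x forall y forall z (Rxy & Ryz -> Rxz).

□s → □□s

A defining formula is □s → □□s (the 4 axiom).
Suppose □s→□□s is valid. Take Rxy, Ryz and set V(s)={w : Rxw}. Then □s at x, so □□s at x, so □s at y, so s at z, i.e. Rxz.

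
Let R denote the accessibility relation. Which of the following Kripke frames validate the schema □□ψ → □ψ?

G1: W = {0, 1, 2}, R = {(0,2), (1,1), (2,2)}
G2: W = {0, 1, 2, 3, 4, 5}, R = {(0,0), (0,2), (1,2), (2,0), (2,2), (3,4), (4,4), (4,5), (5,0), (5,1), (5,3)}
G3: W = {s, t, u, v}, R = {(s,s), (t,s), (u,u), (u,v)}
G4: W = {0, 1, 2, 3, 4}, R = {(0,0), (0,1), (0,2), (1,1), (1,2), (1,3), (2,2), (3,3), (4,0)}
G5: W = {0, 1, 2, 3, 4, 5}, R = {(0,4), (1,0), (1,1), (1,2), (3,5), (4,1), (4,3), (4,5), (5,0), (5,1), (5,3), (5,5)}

G1, G3, G4

The schema corresponds to density: ∀x ∀y (Rxy → ∃z (Rxz ∧ Rzy)).
G1: satisfies the condition.
G2: fails — R53 but no z with R5z and Rz3.
G3: satisfies the condition.
G4: satisfies the condition.
G5: fails — R04 but no z with R0z and Rz4.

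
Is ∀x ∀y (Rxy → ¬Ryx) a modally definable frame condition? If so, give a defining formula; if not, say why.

Any modally definable frame class is closed under surjective bounded morphisms.
The 4-cycle (worlds w0,w1,w2,w3 with w0→w1→w2→w3→w0) is asymmetric. Mapping every world to a single reflexive point • is a surjective bounded morphism, and the reflexive point is not asymmetric (R•• but asymmetry requires ¬R••).
So no modal formula (or set of formulas) defines exactly the asymmetric frames.

Not modally definable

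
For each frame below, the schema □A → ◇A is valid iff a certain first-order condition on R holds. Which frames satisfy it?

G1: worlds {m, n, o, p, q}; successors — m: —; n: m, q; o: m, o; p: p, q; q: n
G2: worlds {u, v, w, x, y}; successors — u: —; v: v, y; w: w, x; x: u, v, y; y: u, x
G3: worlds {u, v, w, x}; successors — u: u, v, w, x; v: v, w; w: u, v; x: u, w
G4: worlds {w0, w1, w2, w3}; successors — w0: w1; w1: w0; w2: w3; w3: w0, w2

G3, G4

Frame correspondent (Sahlqvist): ∀x ∃y Rxy — i.e. seriality.
G1: fails — world m has no successor.
G2: fails — world u has no successor.
G3: satisfies the condition.
G4: satisfies the condition.
Valid on: G3, G4.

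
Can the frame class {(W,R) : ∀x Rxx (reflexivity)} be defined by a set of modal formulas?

Yes: it is reflexivity, defined by the T schema □p → p.

Yes, by □p → p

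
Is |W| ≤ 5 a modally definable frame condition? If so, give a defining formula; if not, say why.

Not definable by any modal formula

If a class were modally definable it would be closed under disjoint unions (Goldblatt–Thomason).
Any modal formula valid on each of 6 disjoint one-world frames is valid on their disjoint union (validity is preserved under disjoint unions). Each one-world frame has |W|=1≤5, but the union has |W|=6.
So no modal formula (or set of formulas) defines exactly the |W|≤5 frames.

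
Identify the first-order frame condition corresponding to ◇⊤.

seriality

This is a form of the D axiom.
Its frame correspondent is seriality — ∀x ∃y Rxy.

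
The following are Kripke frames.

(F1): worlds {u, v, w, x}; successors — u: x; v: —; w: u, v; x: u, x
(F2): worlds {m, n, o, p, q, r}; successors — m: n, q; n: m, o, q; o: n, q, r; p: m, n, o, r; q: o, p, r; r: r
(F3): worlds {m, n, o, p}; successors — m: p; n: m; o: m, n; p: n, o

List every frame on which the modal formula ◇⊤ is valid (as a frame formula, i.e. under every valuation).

Frame correspondent (Sahlqvist): ∀x ∃y Rxy — i.e. seriality.
(F1): fails — world v has no successor.
(F2): holds.
(F3): holds.

(F2), (F3)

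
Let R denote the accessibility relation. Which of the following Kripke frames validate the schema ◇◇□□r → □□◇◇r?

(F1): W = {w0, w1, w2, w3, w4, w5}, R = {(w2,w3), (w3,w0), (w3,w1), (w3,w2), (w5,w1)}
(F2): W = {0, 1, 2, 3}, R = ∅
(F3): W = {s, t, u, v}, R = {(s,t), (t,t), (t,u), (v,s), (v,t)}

Frame correspondent (Sahlqvist): ∀x ∀y ∀z ((xR²y ∧ xR²z) → ∃w (yR²w ∧ zR²w)) — i.e. a generalized confluence (Geach) condition.
(F1): fails — w2R²w0, w2R²w0 but no w with w0R²w and w0R²w.
(F2): satisfies the condition.
(F3): fails — sR²t, sR²u but no w with tR²w and uR²w.

(F2)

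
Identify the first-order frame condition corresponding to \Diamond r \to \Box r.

Suppose ◇r→□r is valid. Take Rxy, Rxz and set V(r)={y}. Then ◇r at x, so □r at x, so r at z, i.e. z=y.
The converse is a direct semantic check.
Frame condition: \forall x \forall y \forall z (Rxy \wedge Rxz \to y = z).

partial functionality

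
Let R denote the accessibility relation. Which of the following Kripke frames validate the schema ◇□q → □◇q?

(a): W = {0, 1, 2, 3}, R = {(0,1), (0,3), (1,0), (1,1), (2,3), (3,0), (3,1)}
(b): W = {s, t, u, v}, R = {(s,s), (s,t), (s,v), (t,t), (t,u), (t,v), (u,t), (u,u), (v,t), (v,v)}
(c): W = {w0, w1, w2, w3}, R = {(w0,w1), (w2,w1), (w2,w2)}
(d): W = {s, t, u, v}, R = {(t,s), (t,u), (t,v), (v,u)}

This is the axiom for convergence; its first-order frame correspondent is ∀x ∀y ∀z (Rxy ∧ Rxz → ∃w (Ryw ∧ Rzw)).
(a): holds.
(b): holds.
(c): fails — Rw0w1 and Rw0w1 but w1 and w1 have no common successor.
(d): fails — Rtu and Rtu but u and u have no common successor.
Valid on: (a), (b).

(a), (b)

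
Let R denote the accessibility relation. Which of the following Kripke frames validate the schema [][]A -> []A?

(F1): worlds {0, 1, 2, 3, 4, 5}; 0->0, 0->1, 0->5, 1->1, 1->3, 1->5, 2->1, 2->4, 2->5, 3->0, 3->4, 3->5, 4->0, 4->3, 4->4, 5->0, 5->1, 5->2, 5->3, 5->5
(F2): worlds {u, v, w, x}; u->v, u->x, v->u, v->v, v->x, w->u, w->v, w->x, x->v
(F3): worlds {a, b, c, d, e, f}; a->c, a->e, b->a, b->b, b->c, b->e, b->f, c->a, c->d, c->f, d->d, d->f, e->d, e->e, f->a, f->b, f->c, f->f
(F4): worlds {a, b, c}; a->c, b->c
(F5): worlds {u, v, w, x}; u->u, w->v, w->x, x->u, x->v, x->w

(F1), (F2)

This is the axiom for density; its first-order frame correspondent is forall x forall y (Rxy -> exists z (Rxz & Rzy)).
(F1): satisfies the condition.
(F2): satisfies the condition.
(F3): fails — Rac but no z with Raz and Rzc.
(F4): fails — Rac but no z with Raz and Rzc.
(F5): fails — Rxw but no z with Rxz and Rzw.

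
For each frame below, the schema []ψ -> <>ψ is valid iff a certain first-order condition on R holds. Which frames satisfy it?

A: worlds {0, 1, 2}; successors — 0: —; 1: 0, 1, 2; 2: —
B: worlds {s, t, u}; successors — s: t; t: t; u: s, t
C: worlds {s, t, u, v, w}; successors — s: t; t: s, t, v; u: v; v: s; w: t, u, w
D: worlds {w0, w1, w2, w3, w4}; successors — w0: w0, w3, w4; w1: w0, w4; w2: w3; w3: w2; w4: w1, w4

Frame correspondent (Sahlqvist): forall x exists y Rxy — i.e. seriality.
A: fails — world 0 has no successor.
B: condition met.
C: condition met.
D: condition met.

B, C, D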